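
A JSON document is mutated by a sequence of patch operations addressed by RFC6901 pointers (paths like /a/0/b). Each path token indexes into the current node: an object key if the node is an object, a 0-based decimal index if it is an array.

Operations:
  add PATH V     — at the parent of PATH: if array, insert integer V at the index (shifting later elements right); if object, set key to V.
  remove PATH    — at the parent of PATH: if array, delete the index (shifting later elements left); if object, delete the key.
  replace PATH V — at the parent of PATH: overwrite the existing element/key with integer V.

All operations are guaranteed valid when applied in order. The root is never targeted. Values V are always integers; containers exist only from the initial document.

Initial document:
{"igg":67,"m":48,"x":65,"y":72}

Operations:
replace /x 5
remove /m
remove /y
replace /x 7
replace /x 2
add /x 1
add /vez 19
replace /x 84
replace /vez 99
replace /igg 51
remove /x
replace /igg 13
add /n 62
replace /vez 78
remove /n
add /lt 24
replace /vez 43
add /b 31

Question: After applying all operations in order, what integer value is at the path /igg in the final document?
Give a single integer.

Answer: 13

Derivation:
After op 1 (replace /x 5): {"igg":67,"m":48,"x":5,"y":72}
After op 2 (remove /m): {"igg":67,"x":5,"y":72}
After op 3 (remove /y): {"igg":67,"x":5}
After op 4 (replace /x 7): {"igg":67,"x":7}
After op 5 (replace /x 2): {"igg":67,"x":2}
After op 6 (add /x 1): {"igg":67,"x":1}
After op 7 (add /vez 19): {"igg":67,"vez":19,"x":1}
After op 8 (replace /x 84): {"igg":67,"vez":19,"x":84}
After op 9 (replace /vez 99): {"igg":67,"vez":99,"x":84}
After op 10 (replace /igg 51): {"igg":51,"vez":99,"x":84}
After op 11 (remove /x): {"igg":51,"vez":99}
After op 12 (replace /igg 13): {"igg":13,"vez":99}
After op 13 (add /n 62): {"igg":13,"n":62,"vez":99}
After op 14 (replace /vez 78): {"igg":13,"n":62,"vez":78}
After op 15 (remove /n): {"igg":13,"vez":78}
After op 16 (add /lt 24): {"igg":13,"lt":24,"vez":78}
After op 17 (replace /vez 43): {"igg":13,"lt":24,"vez":43}
After op 18 (add /b 31): {"b":31,"igg":13,"lt":24,"vez":43}
Value at /igg: 13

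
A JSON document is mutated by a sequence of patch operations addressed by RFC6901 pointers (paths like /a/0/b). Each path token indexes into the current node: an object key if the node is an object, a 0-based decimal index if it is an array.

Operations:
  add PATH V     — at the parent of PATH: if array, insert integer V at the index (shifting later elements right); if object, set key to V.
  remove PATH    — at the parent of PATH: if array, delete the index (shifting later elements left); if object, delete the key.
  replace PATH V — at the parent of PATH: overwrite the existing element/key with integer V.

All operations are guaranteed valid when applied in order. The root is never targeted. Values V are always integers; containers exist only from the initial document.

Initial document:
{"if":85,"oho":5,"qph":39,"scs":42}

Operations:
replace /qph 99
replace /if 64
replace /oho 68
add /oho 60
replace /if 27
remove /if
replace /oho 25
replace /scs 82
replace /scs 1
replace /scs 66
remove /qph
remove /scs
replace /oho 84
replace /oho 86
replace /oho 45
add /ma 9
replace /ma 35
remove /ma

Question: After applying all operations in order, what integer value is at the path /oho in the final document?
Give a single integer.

After op 1 (replace /qph 99): {"if":85,"oho":5,"qph":99,"scs":42}
After op 2 (replace /if 64): {"if":64,"oho":5,"qph":99,"scs":42}
After op 3 (replace /oho 68): {"if":64,"oho":68,"qph":99,"scs":42}
After op 4 (add /oho 60): {"if":64,"oho":60,"qph":99,"scs":42}
After op 5 (replace /if 27): {"if":27,"oho":60,"qph":99,"scs":42}
After op 6 (remove /if): {"oho":60,"qph":99,"scs":42}
After op 7 (replace /oho 25): {"oho":25,"qph":99,"scs":42}
After op 8 (replace /scs 82): {"oho":25,"qph":99,"scs":82}
After op 9 (replace /scs 1): {"oho":25,"qph":99,"scs":1}
After op 10 (replace /scs 66): {"oho":25,"qph":99,"scs":66}
After op 11 (remove /qph): {"oho":25,"scs":66}
After op 12 (remove /scs): {"oho":25}
After op 13 (replace /oho 84): {"oho":84}
After op 14 (replace /oho 86): {"oho":86}
After op 15 (replace /oho 45): {"oho":45}
After op 16 (add /ma 9): {"ma":9,"oho":45}
After op 17 (replace /ma 35): {"ma":35,"oho":45}
After op 18 (remove /ma): {"oho":45}
Value at /oho: 45

Answer: 45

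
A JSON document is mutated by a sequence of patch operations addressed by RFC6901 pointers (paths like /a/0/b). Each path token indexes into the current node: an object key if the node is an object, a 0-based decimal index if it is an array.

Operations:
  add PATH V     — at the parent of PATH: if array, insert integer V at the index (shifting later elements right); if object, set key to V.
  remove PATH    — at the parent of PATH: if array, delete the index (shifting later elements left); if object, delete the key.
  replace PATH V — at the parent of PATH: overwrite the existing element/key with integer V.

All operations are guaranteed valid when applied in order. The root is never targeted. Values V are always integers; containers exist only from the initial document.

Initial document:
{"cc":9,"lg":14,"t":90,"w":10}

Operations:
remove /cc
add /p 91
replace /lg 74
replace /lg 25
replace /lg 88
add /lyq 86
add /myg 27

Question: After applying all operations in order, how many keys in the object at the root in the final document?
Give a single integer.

After op 1 (remove /cc): {"lg":14,"t":90,"w":10}
After op 2 (add /p 91): {"lg":14,"p":91,"t":90,"w":10}
After op 3 (replace /lg 74): {"lg":74,"p":91,"t":90,"w":10}
After op 4 (replace /lg 25): {"lg":25,"p":91,"t":90,"w":10}
After op 5 (replace /lg 88): {"lg":88,"p":91,"t":90,"w":10}
After op 6 (add /lyq 86): {"lg":88,"lyq":86,"p":91,"t":90,"w":10}
After op 7 (add /myg 27): {"lg":88,"lyq":86,"myg":27,"p":91,"t":90,"w":10}
Size at the root: 6

Answer: 6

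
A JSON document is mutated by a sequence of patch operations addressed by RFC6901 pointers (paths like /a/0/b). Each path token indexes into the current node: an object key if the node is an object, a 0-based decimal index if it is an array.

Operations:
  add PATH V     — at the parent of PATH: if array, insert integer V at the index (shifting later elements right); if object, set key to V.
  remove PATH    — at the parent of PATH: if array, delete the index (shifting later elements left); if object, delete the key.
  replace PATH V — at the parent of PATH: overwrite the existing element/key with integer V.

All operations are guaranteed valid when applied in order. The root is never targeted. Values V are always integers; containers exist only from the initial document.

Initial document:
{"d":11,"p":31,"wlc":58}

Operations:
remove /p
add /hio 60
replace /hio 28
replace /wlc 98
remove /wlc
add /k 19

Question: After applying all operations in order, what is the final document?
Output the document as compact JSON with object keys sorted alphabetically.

After op 1 (remove /p): {"d":11,"wlc":58}
After op 2 (add /hio 60): {"d":11,"hio":60,"wlc":58}
After op 3 (replace /hio 28): {"d":11,"hio":28,"wlc":58}
After op 4 (replace /wlc 98): {"d":11,"hio":28,"wlc":98}
After op 5 (remove /wlc): {"d":11,"hio":28}
After op 6 (add /k 19): {"d":11,"hio":28,"k":19}

Answer: {"d":11,"hio":28,"k":19}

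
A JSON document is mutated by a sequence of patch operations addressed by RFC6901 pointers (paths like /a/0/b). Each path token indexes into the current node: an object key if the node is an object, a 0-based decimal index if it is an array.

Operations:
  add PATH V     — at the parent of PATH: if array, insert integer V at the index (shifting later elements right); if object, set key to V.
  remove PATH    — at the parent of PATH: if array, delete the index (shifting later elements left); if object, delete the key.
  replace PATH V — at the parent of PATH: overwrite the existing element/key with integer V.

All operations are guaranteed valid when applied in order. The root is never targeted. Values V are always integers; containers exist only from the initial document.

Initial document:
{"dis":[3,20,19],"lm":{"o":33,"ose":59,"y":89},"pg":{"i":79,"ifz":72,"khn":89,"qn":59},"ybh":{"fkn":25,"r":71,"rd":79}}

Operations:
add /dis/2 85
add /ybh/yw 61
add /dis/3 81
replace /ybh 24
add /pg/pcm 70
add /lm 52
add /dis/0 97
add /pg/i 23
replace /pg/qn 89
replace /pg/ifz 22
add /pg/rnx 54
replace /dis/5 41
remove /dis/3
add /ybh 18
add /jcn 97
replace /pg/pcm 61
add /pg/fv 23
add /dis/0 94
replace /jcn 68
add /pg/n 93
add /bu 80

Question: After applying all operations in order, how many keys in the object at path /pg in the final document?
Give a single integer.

Answer: 8

Derivation:
After op 1 (add /dis/2 85): {"dis":[3,20,85,19],"lm":{"o":33,"ose":59,"y":89},"pg":{"i":79,"ifz":72,"khn":89,"qn":59},"ybh":{"fkn":25,"r":71,"rd":79}}
After op 2 (add /ybh/yw 61): {"dis":[3,20,85,19],"lm":{"o":33,"ose":59,"y":89},"pg":{"i":79,"ifz":72,"khn":89,"qn":59},"ybh":{"fkn":25,"r":71,"rd":79,"yw":61}}
After op 3 (add /dis/3 81): {"dis":[3,20,85,81,19],"lm":{"o":33,"ose":59,"y":89},"pg":{"i":79,"ifz":72,"khn":89,"qn":59},"ybh":{"fkn":25,"r":71,"rd":79,"yw":61}}
After op 4 (replace /ybh 24): {"dis":[3,20,85,81,19],"lm":{"o":33,"ose":59,"y":89},"pg":{"i":79,"ifz":72,"khn":89,"qn":59},"ybh":24}
After op 5 (add /pg/pcm 70): {"dis":[3,20,85,81,19],"lm":{"o":33,"ose":59,"y":89},"pg":{"i":79,"ifz":72,"khn":89,"pcm":70,"qn":59},"ybh":24}
After op 6 (add /lm 52): {"dis":[3,20,85,81,19],"lm":52,"pg":{"i":79,"ifz":72,"khn":89,"pcm":70,"qn":59},"ybh":24}
After op 7 (add /dis/0 97): {"dis":[97,3,20,85,81,19],"lm":52,"pg":{"i":79,"ifz":72,"khn":89,"pcm":70,"qn":59},"ybh":24}
After op 8 (add /pg/i 23): {"dis":[97,3,20,85,81,19],"lm":52,"pg":{"i":23,"ifz":72,"khn":89,"pcm":70,"qn":59},"ybh":24}
After op 9 (replace /pg/qn 89): {"dis":[97,3,20,85,81,19],"lm":52,"pg":{"i":23,"ifz":72,"khn":89,"pcm":70,"qn":89},"ybh":24}
After op 10 (replace /pg/ifz 22): {"dis":[97,3,20,85,81,19],"lm":52,"pg":{"i":23,"ifz":22,"khn":89,"pcm":70,"qn":89},"ybh":24}
After op 11 (add /pg/rnx 54): {"dis":[97,3,20,85,81,19],"lm":52,"pg":{"i":23,"ifz":22,"khn":89,"pcm":70,"qn":89,"rnx":54},"ybh":24}
After op 12 (replace /dis/5 41): {"dis":[97,3,20,85,81,41],"lm":52,"pg":{"i":23,"ifz":22,"khn":89,"pcm":70,"qn":89,"rnx":54},"ybh":24}
After op 13 (remove /dis/3): {"dis":[97,3,20,81,41],"lm":52,"pg":{"i":23,"ifz":22,"khn":89,"pcm":70,"qn":89,"rnx":54},"ybh":24}
After op 14 (add /ybh 18): {"dis":[97,3,20,81,41],"lm":52,"pg":{"i":23,"ifz":22,"khn":89,"pcm":70,"qn":89,"rnx":54},"ybh":18}
After op 15 (add /jcn 97): {"dis":[97,3,20,81,41],"jcn":97,"lm":52,"pg":{"i":23,"ifz":22,"khn":89,"pcm":70,"qn":89,"rnx":54},"ybh":18}
After op 16 (replace /pg/pcm 61): {"dis":[97,3,20,81,41],"jcn":97,"lm":52,"pg":{"i":23,"ifz":22,"khn":89,"pcm":61,"qn":89,"rnx":54},"ybh":18}
After op 17 (add /pg/fv 23): {"dis":[97,3,20,81,41],"jcn":97,"lm":52,"pg":{"fv":23,"i":23,"ifz":22,"khn":89,"pcm":61,"qn":89,"rnx":54},"ybh":18}
After op 18 (add /dis/0 94): {"dis":[94,97,3,20,81,41],"jcn":97,"lm":52,"pg":{"fv":23,"i":23,"ifz":22,"khn":89,"pcm":61,"qn":89,"rnx":54},"ybh":18}
After op 19 (replace /jcn 68): {"dis":[94,97,3,20,81,41],"jcn":68,"lm":52,"pg":{"fv":23,"i":23,"ifz":22,"khn":89,"pcm":61,"qn":89,"rnx":54},"ybh":18}
After op 20 (add /pg/n 93): {"dis":[94,97,3,20,81,41],"jcn":68,"lm":52,"pg":{"fv":23,"i":23,"ifz":22,"khn":89,"n":93,"pcm":61,"qn":89,"rnx":54},"ybh":18}
After op 21 (add /bu 80): {"bu":80,"dis":[94,97,3,20,81,41],"jcn":68,"lm":52,"pg":{"fv":23,"i":23,"ifz":22,"khn":89,"n":93,"pcm":61,"qn":89,"rnx":54},"ybh":18}
Size at path /pg: 8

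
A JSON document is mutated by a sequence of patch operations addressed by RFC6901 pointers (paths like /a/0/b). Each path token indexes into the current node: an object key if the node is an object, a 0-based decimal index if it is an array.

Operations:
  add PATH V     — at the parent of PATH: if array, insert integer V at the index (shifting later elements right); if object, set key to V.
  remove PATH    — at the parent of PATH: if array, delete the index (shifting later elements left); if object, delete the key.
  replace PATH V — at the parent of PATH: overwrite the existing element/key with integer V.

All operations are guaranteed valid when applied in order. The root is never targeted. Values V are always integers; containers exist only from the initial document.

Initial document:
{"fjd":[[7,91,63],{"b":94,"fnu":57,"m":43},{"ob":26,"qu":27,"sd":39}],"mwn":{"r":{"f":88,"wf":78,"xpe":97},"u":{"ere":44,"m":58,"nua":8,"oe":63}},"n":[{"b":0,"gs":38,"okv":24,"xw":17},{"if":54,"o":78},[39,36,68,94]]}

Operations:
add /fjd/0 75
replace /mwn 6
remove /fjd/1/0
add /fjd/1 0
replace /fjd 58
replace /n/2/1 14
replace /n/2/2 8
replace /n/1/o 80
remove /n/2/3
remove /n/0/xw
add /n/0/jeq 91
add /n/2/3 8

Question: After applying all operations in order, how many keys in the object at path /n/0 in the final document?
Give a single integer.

Answer: 4

Derivation:
After op 1 (add /fjd/0 75): {"fjd":[75,[7,91,63],{"b":94,"fnu":57,"m":43},{"ob":26,"qu":27,"sd":39}],"mwn":{"r":{"f":88,"wf":78,"xpe":97},"u":{"ere":44,"m":58,"nua":8,"oe":63}},"n":[{"b":0,"gs":38,"okv":24,"xw":17},{"if":54,"o":78},[39,36,68,94]]}
After op 2 (replace /mwn 6): {"fjd":[75,[7,91,63],{"b":94,"fnu":57,"m":43},{"ob":26,"qu":27,"sd":39}],"mwn":6,"n":[{"b":0,"gs":38,"okv":24,"xw":17},{"if":54,"o":78},[39,36,68,94]]}
After op 3 (remove /fjd/1/0): {"fjd":[75,[91,63],{"b":94,"fnu":57,"m":43},{"ob":26,"qu":27,"sd":39}],"mwn":6,"n":[{"b":0,"gs":38,"okv":24,"xw":17},{"if":54,"o":78},[39,36,68,94]]}
After op 4 (add /fjd/1 0): {"fjd":[75,0,[91,63],{"b":94,"fnu":57,"m":43},{"ob":26,"qu":27,"sd":39}],"mwn":6,"n":[{"b":0,"gs":38,"okv":24,"xw":17},{"if":54,"o":78},[39,36,68,94]]}
After op 5 (replace /fjd 58): {"fjd":58,"mwn":6,"n":[{"b":0,"gs":38,"okv":24,"xw":17},{"if":54,"o":78},[39,36,68,94]]}
After op 6 (replace /n/2/1 14): {"fjd":58,"mwn":6,"n":[{"b":0,"gs":38,"okv":24,"xw":17},{"if":54,"o":78},[39,14,68,94]]}
After op 7 (replace /n/2/2 8): {"fjd":58,"mwn":6,"n":[{"b":0,"gs":38,"okv":24,"xw":17},{"if":54,"o":78},[39,14,8,94]]}
After op 8 (replace /n/1/o 80): {"fjd":58,"mwn":6,"n":[{"b":0,"gs":38,"okv":24,"xw":17},{"if":54,"o":80},[39,14,8,94]]}
After op 9 (remove /n/2/3): {"fjd":58,"mwn":6,"n":[{"b":0,"gs":38,"okv":24,"xw":17},{"if":54,"o":80},[39,14,8]]}
After op 10 (remove /n/0/xw): {"fjd":58,"mwn":6,"n":[{"b":0,"gs":38,"okv":24},{"if":54,"o":80},[39,14,8]]}
After op 11 (add /n/0/jeq 91): {"fjd":58,"mwn":6,"n":[{"b":0,"gs":38,"jeq":91,"okv":24},{"if":54,"o":80},[39,14,8]]}
After op 12 (add /n/2/3 8): {"fjd":58,"mwn":6,"n":[{"b":0,"gs":38,"jeq":91,"okv":24},{"if":54,"o":80},[39,14,8,8]]}
Size at path /n/0: 4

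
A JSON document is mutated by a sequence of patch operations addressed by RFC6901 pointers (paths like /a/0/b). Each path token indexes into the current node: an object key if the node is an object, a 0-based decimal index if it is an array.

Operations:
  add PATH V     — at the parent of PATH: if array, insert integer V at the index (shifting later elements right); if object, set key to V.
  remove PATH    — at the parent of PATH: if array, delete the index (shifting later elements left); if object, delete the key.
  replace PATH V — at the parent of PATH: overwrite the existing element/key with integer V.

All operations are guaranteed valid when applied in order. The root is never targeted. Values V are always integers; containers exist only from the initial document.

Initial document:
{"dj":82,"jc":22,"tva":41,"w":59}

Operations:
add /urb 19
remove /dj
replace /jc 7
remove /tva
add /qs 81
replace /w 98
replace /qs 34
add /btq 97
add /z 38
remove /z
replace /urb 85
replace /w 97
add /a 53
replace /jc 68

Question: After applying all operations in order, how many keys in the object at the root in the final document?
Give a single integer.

After op 1 (add /urb 19): {"dj":82,"jc":22,"tva":41,"urb":19,"w":59}
After op 2 (remove /dj): {"jc":22,"tva":41,"urb":19,"w":59}
After op 3 (replace /jc 7): {"jc":7,"tva":41,"urb":19,"w":59}
After op 4 (remove /tva): {"jc":7,"urb":19,"w":59}
After op 5 (add /qs 81): {"jc":7,"qs":81,"urb":19,"w":59}
After op 6 (replace /w 98): {"jc":7,"qs":81,"urb":19,"w":98}
After op 7 (replace /qs 34): {"jc":7,"qs":34,"urb":19,"w":98}
After op 8 (add /btq 97): {"btq":97,"jc":7,"qs":34,"urb":19,"w":98}
After op 9 (add /z 38): {"btq":97,"jc":7,"qs":34,"urb":19,"w":98,"z":38}
After op 10 (remove /z): {"btq":97,"jc":7,"qs":34,"urb":19,"w":98}
After op 11 (replace /urb 85): {"btq":97,"jc":7,"qs":34,"urb":85,"w":98}
After op 12 (replace /w 97): {"btq":97,"jc":7,"qs":34,"urb":85,"w":97}
After op 13 (add /a 53): {"a":53,"btq":97,"jc":7,"qs":34,"urb":85,"w":97}
After op 14 (replace /jc 68): {"a":53,"btq":97,"jc":68,"qs":34,"urb":85,"w":97}
Size at the root: 6

Answer: 6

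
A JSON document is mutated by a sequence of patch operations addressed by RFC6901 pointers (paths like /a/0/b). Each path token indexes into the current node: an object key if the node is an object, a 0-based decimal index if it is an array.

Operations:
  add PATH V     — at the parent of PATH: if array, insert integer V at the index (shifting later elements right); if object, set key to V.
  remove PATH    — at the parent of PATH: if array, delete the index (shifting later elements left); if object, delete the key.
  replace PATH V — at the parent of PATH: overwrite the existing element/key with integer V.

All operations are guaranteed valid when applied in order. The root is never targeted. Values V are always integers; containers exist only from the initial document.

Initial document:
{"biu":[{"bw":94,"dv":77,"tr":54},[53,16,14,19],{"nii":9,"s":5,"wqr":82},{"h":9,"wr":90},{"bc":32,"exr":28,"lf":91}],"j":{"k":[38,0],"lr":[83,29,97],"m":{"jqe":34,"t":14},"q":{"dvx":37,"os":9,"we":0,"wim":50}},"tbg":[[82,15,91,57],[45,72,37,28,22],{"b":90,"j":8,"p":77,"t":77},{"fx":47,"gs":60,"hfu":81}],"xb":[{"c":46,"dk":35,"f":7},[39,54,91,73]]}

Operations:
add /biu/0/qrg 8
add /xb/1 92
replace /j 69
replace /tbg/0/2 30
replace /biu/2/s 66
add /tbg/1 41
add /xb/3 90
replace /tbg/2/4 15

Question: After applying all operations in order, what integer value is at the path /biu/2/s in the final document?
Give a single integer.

Answer: 66

Derivation:
After op 1 (add /biu/0/qrg 8): {"biu":[{"bw":94,"dv":77,"qrg":8,"tr":54},[53,16,14,19],{"nii":9,"s":5,"wqr":82},{"h":9,"wr":90},{"bc":32,"exr":28,"lf":91}],"j":{"k":[38,0],"lr":[83,29,97],"m":{"jqe":34,"t":14},"q":{"dvx":37,"os":9,"we":0,"wim":50}},"tbg":[[82,15,91,57],[45,72,37,28,22],{"b":90,"j":8,"p":77,"t":77},{"fx":47,"gs":60,"hfu":81}],"xb":[{"c":46,"dk":35,"f":7},[39,54,91,73]]}
After op 2 (add /xb/1 92): {"biu":[{"bw":94,"dv":77,"qrg":8,"tr":54},[53,16,14,19],{"nii":9,"s":5,"wqr":82},{"h":9,"wr":90},{"bc":32,"exr":28,"lf":91}],"j":{"k":[38,0],"lr":[83,29,97],"m":{"jqe":34,"t":14},"q":{"dvx":37,"os":9,"we":0,"wim":50}},"tbg":[[82,15,91,57],[45,72,37,28,22],{"b":90,"j":8,"p":77,"t":77},{"fx":47,"gs":60,"hfu":81}],"xb":[{"c":46,"dk":35,"f":7},92,[39,54,91,73]]}
After op 3 (replace /j 69): {"biu":[{"bw":94,"dv":77,"qrg":8,"tr":54},[53,16,14,19],{"nii":9,"s":5,"wqr":82},{"h":9,"wr":90},{"bc":32,"exr":28,"lf":91}],"j":69,"tbg":[[82,15,91,57],[45,72,37,28,22],{"b":90,"j":8,"p":77,"t":77},{"fx":47,"gs":60,"hfu":81}],"xb":[{"c":46,"dk":35,"f":7},92,[39,54,91,73]]}
After op 4 (replace /tbg/0/2 30): {"biu":[{"bw":94,"dv":77,"qrg":8,"tr":54},[53,16,14,19],{"nii":9,"s":5,"wqr":82},{"h":9,"wr":90},{"bc":32,"exr":28,"lf":91}],"j":69,"tbg":[[82,15,30,57],[45,72,37,28,22],{"b":90,"j":8,"p":77,"t":77},{"fx":47,"gs":60,"hfu":81}],"xb":[{"c":46,"dk":35,"f":7},92,[39,54,91,73]]}
After op 5 (replace /biu/2/s 66): {"biu":[{"bw":94,"dv":77,"qrg":8,"tr":54},[53,16,14,19],{"nii":9,"s":66,"wqr":82},{"h":9,"wr":90},{"bc":32,"exr":28,"lf":91}],"j":69,"tbg":[[82,15,30,57],[45,72,37,28,22],{"b":90,"j":8,"p":77,"t":77},{"fx":47,"gs":60,"hfu":81}],"xb":[{"c":46,"dk":35,"f":7},92,[39,54,91,73]]}
After op 6 (add /tbg/1 41): {"biu":[{"bw":94,"dv":77,"qrg":8,"tr":54},[53,16,14,19],{"nii":9,"s":66,"wqr":82},{"h":9,"wr":90},{"bc":32,"exr":28,"lf":91}],"j":69,"tbg":[[82,15,30,57],41,[45,72,37,28,22],{"b":90,"j":8,"p":77,"t":77},{"fx":47,"gs":60,"hfu":81}],"xb":[{"c":46,"dk":35,"f":7},92,[39,54,91,73]]}
After op 7 (add /xb/3 90): {"biu":[{"bw":94,"dv":77,"qrg":8,"tr":54},[53,16,14,19],{"nii":9,"s":66,"wqr":82},{"h":9,"wr":90},{"bc":32,"exr":28,"lf":91}],"j":69,"tbg":[[82,15,30,57],41,[45,72,37,28,22],{"b":90,"j":8,"p":77,"t":77},{"fx":47,"gs":60,"hfu":81}],"xb":[{"c":46,"dk":35,"f":7},92,[39,54,91,73],90]}
After op 8 (replace /tbg/2/4 15): {"biu":[{"bw":94,"dv":77,"qrg":8,"tr":54},[53,16,14,19],{"nii":9,"s":66,"wqr":82},{"h":9,"wr":90},{"bc":32,"exr":28,"lf":91}],"j":69,"tbg":[[82,15,30,57],41,[45,72,37,28,15],{"b":90,"j":8,"p":77,"t":77},{"fx":47,"gs":60,"hfu":81}],"xb":[{"c":46,"dk":35,"f":7},92,[39,54,91,73],90]}
Value at /biu/2/s: 66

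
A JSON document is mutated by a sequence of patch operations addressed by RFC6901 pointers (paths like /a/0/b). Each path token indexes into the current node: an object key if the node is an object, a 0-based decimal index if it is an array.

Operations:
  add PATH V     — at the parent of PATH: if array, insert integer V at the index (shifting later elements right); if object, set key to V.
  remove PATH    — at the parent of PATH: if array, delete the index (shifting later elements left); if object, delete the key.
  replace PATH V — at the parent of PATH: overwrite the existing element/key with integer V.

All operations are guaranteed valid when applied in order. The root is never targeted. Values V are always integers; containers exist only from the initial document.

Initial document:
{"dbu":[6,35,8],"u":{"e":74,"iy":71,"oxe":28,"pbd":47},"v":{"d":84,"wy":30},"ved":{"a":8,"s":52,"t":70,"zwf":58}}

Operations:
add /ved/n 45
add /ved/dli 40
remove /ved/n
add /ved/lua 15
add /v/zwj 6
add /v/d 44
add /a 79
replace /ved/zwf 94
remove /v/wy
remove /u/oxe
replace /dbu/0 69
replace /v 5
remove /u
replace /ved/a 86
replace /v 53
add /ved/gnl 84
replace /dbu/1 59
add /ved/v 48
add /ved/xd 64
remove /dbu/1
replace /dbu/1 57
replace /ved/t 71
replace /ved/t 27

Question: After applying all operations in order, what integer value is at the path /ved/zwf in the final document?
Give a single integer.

After op 1 (add /ved/n 45): {"dbu":[6,35,8],"u":{"e":74,"iy":71,"oxe":28,"pbd":47},"v":{"d":84,"wy":30},"ved":{"a":8,"n":45,"s":52,"t":70,"zwf":58}}
After op 2 (add /ved/dli 40): {"dbu":[6,35,8],"u":{"e":74,"iy":71,"oxe":28,"pbd":47},"v":{"d":84,"wy":30},"ved":{"a":8,"dli":40,"n":45,"s":52,"t":70,"zwf":58}}
After op 3 (remove /ved/n): {"dbu":[6,35,8],"u":{"e":74,"iy":71,"oxe":28,"pbd":47},"v":{"d":84,"wy":30},"ved":{"a":8,"dli":40,"s":52,"t":70,"zwf":58}}
After op 4 (add /ved/lua 15): {"dbu":[6,35,8],"u":{"e":74,"iy":71,"oxe":28,"pbd":47},"v":{"d":84,"wy":30},"ved":{"a":8,"dli":40,"lua":15,"s":52,"t":70,"zwf":58}}
After op 5 (add /v/zwj 6): {"dbu":[6,35,8],"u":{"e":74,"iy":71,"oxe":28,"pbd":47},"v":{"d":84,"wy":30,"zwj":6},"ved":{"a":8,"dli":40,"lua":15,"s":52,"t":70,"zwf":58}}
After op 6 (add /v/d 44): {"dbu":[6,35,8],"u":{"e":74,"iy":71,"oxe":28,"pbd":47},"v":{"d":44,"wy":30,"zwj":6},"ved":{"a":8,"dli":40,"lua":15,"s":52,"t":70,"zwf":58}}
After op 7 (add /a 79): {"a":79,"dbu":[6,35,8],"u":{"e":74,"iy":71,"oxe":28,"pbd":47},"v":{"d":44,"wy":30,"zwj":6},"ved":{"a":8,"dli":40,"lua":15,"s":52,"t":70,"zwf":58}}
After op 8 (replace /ved/zwf 94): {"a":79,"dbu":[6,35,8],"u":{"e":74,"iy":71,"oxe":28,"pbd":47},"v":{"d":44,"wy":30,"zwj":6},"ved":{"a":8,"dli":40,"lua":15,"s":52,"t":70,"zwf":94}}
After op 9 (remove /v/wy): {"a":79,"dbu":[6,35,8],"u":{"e":74,"iy":71,"oxe":28,"pbd":47},"v":{"d":44,"zwj":6},"ved":{"a":8,"dli":40,"lua":15,"s":52,"t":70,"zwf":94}}
After op 10 (remove /u/oxe): {"a":79,"dbu":[6,35,8],"u":{"e":74,"iy":71,"pbd":47},"v":{"d":44,"zwj":6},"ved":{"a":8,"dli":40,"lua":15,"s":52,"t":70,"zwf":94}}
After op 11 (replace /dbu/0 69): {"a":79,"dbu":[69,35,8],"u":{"e":74,"iy":71,"pbd":47},"v":{"d":44,"zwj":6},"ved":{"a":8,"dli":40,"lua":15,"s":52,"t":70,"zwf":94}}
After op 12 (replace /v 5): {"a":79,"dbu":[69,35,8],"u":{"e":74,"iy":71,"pbd":47},"v":5,"ved":{"a":8,"dli":40,"lua":15,"s":52,"t":70,"zwf":94}}
After op 13 (remove /u): {"a":79,"dbu":[69,35,8],"v":5,"ved":{"a":8,"dli":40,"lua":15,"s":52,"t":70,"zwf":94}}
After op 14 (replace /ved/a 86): {"a":79,"dbu":[69,35,8],"v":5,"ved":{"a":86,"dli":40,"lua":15,"s":52,"t":70,"zwf":94}}
After op 15 (replace /v 53): {"a":79,"dbu":[69,35,8],"v":53,"ved":{"a":86,"dli":40,"lua":15,"s":52,"t":70,"zwf":94}}
After op 16 (add /ved/gnl 84): {"a":79,"dbu":[69,35,8],"v":53,"ved":{"a":86,"dli":40,"gnl":84,"lua":15,"s":52,"t":70,"zwf":94}}
After op 17 (replace /dbu/1 59): {"a":79,"dbu":[69,59,8],"v":53,"ved":{"a":86,"dli":40,"gnl":84,"lua":15,"s":52,"t":70,"zwf":94}}
After op 18 (add /ved/v 48): {"a":79,"dbu":[69,59,8],"v":53,"ved":{"a":86,"dli":40,"gnl":84,"lua":15,"s":52,"t":70,"v":48,"zwf":94}}
After op 19 (add /ved/xd 64): {"a":79,"dbu":[69,59,8],"v":53,"ved":{"a":86,"dli":40,"gnl":84,"lua":15,"s":52,"t":70,"v":48,"xd":64,"zwf":94}}
After op 20 (remove /dbu/1): {"a":79,"dbu":[69,8],"v":53,"ved":{"a":86,"dli":40,"gnl":84,"lua":15,"s":52,"t":70,"v":48,"xd":64,"zwf":94}}
After op 21 (replace /dbu/1 57): {"a":79,"dbu":[69,57],"v":53,"ved":{"a":86,"dli":40,"gnl":84,"lua":15,"s":52,"t":70,"v":48,"xd":64,"zwf":94}}
After op 22 (replace /ved/t 71): {"a":79,"dbu":[69,57],"v":53,"ved":{"a":86,"dli":40,"gnl":84,"lua":15,"s":52,"t":71,"v":48,"xd":64,"zwf":94}}
After op 23 (replace /ved/t 27): {"a":79,"dbu":[69,57],"v":53,"ved":{"a":86,"dli":40,"gnl":84,"lua":15,"s":52,"t":27,"v":48,"xd":64,"zwf":94}}
Value at /ved/zwf: 94

Answer: 94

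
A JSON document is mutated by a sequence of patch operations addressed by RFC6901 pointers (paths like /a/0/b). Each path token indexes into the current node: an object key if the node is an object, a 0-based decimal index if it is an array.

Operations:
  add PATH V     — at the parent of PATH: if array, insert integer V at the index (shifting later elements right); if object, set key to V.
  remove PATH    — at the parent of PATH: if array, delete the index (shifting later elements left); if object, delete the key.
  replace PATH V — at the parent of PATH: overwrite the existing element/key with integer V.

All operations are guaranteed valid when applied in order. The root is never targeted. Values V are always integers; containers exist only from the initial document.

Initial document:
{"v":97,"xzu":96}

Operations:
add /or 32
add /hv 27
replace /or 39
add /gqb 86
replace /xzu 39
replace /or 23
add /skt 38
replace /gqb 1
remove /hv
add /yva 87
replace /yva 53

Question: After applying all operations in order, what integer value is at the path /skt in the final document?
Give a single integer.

After op 1 (add /or 32): {"or":32,"v":97,"xzu":96}
After op 2 (add /hv 27): {"hv":27,"or":32,"v":97,"xzu":96}
After op 3 (replace /or 39): {"hv":27,"or":39,"v":97,"xzu":96}
After op 4 (add /gqb 86): {"gqb":86,"hv":27,"or":39,"v":97,"xzu":96}
After op 5 (replace /xzu 39): {"gqb":86,"hv":27,"or":39,"v":97,"xzu":39}
After op 6 (replace /or 23): {"gqb":86,"hv":27,"or":23,"v":97,"xzu":39}
After op 7 (add /skt 38): {"gqb":86,"hv":27,"or":23,"skt":38,"v":97,"xzu":39}
After op 8 (replace /gqb 1): {"gqb":1,"hv":27,"or":23,"skt":38,"v":97,"xzu":39}
After op 9 (remove /hv): {"gqb":1,"or":23,"skt":38,"v":97,"xzu":39}
After op 10 (add /yva 87): {"gqb":1,"or":23,"skt":38,"v":97,"xzu":39,"yva":87}
After op 11 (replace /yva 53): {"gqb":1,"or":23,"skt":38,"v":97,"xzu":39,"yva":53}
Value at /skt: 38

Answer: 38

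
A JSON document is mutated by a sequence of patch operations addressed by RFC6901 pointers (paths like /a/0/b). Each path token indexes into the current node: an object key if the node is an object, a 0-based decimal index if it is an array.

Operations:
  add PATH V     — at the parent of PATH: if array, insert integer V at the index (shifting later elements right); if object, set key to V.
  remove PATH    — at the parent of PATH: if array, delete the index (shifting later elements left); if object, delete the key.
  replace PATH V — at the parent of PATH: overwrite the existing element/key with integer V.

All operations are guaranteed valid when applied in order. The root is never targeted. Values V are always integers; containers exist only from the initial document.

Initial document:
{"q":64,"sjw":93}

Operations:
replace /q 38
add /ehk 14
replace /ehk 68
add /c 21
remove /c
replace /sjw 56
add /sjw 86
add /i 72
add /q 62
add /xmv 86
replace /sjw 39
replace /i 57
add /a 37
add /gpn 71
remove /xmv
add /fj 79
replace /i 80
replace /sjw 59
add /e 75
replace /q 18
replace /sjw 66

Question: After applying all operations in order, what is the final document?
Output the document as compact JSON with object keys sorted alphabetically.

After op 1 (replace /q 38): {"q":38,"sjw":93}
After op 2 (add /ehk 14): {"ehk":14,"q":38,"sjw":93}
After op 3 (replace /ehk 68): {"ehk":68,"q":38,"sjw":93}
After op 4 (add /c 21): {"c":21,"ehk":68,"q":38,"sjw":93}
After op 5 (remove /c): {"ehk":68,"q":38,"sjw":93}
After op 6 (replace /sjw 56): {"ehk":68,"q":38,"sjw":56}
After op 7 (add /sjw 86): {"ehk":68,"q":38,"sjw":86}
After op 8 (add /i 72): {"ehk":68,"i":72,"q":38,"sjw":86}
After op 9 (add /q 62): {"ehk":68,"i":72,"q":62,"sjw":86}
After op 10 (add /xmv 86): {"ehk":68,"i":72,"q":62,"sjw":86,"xmv":86}
After op 11 (replace /sjw 39): {"ehk":68,"i":72,"q":62,"sjw":39,"xmv":86}
After op 12 (replace /i 57): {"ehk":68,"i":57,"q":62,"sjw":39,"xmv":86}
After op 13 (add /a 37): {"a":37,"ehk":68,"i":57,"q":62,"sjw":39,"xmv":86}
After op 14 (add /gpn 71): {"a":37,"ehk":68,"gpn":71,"i":57,"q":62,"sjw":39,"xmv":86}
After op 15 (remove /xmv): {"a":37,"ehk":68,"gpn":71,"i":57,"q":62,"sjw":39}
After op 16 (add /fj 79): {"a":37,"ehk":68,"fj":79,"gpn":71,"i":57,"q":62,"sjw":39}
After op 17 (replace /i 80): {"a":37,"ehk":68,"fj":79,"gpn":71,"i":80,"q":62,"sjw":39}
After op 18 (replace /sjw 59): {"a":37,"ehk":68,"fj":79,"gpn":71,"i":80,"q":62,"sjw":59}
After op 19 (add /e 75): {"a":37,"e":75,"ehk":68,"fj":79,"gpn":71,"i":80,"q":62,"sjw":59}
After op 20 (replace /q 18): {"a":37,"e":75,"ehk":68,"fj":79,"gpn":71,"i":80,"q":18,"sjw":59}
After op 21 (replace /sjw 66): {"a":37,"e":75,"ehk":68,"fj":79,"gpn":71,"i":80,"q":18,"sjw":66}

Answer: {"a":37,"e":75,"ehk":68,"fj":79,"gpn":71,"i":80,"q":18,"sjw":66}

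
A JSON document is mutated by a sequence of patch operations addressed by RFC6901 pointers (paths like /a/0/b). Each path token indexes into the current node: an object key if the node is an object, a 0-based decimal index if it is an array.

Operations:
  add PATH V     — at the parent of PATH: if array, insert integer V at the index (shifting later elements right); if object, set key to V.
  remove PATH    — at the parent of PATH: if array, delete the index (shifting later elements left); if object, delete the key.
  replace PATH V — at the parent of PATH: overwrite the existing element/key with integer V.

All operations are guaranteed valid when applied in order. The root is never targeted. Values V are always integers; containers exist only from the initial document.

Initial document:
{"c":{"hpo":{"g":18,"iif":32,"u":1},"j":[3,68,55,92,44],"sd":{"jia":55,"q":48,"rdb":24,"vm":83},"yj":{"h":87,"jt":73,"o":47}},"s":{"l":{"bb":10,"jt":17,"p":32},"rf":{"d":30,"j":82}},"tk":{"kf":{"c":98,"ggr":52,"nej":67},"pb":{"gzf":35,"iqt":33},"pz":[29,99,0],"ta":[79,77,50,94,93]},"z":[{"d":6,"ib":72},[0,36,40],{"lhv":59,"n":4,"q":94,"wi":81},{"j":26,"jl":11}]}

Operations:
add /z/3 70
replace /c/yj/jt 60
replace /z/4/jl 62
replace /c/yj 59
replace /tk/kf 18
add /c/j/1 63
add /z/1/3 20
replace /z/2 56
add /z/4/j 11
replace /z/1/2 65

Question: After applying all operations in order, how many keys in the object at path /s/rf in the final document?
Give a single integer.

After op 1 (add /z/3 70): {"c":{"hpo":{"g":18,"iif":32,"u":1},"j":[3,68,55,92,44],"sd":{"jia":55,"q":48,"rdb":24,"vm":83},"yj":{"h":87,"jt":73,"o":47}},"s":{"l":{"bb":10,"jt":17,"p":32},"rf":{"d":30,"j":82}},"tk":{"kf":{"c":98,"ggr":52,"nej":67},"pb":{"gzf":35,"iqt":33},"pz":[29,99,0],"ta":[79,77,50,94,93]},"z":[{"d":6,"ib":72},[0,36,40],{"lhv":59,"n":4,"q":94,"wi":81},70,{"j":26,"jl":11}]}
After op 2 (replace /c/yj/jt 60): {"c":{"hpo":{"g":18,"iif":32,"u":1},"j":[3,68,55,92,44],"sd":{"jia":55,"q":48,"rdb":24,"vm":83},"yj":{"h":87,"jt":60,"o":47}},"s":{"l":{"bb":10,"jt":17,"p":32},"rf":{"d":30,"j":82}},"tk":{"kf":{"c":98,"ggr":52,"nej":67},"pb":{"gzf":35,"iqt":33},"pz":[29,99,0],"ta":[79,77,50,94,93]},"z":[{"d":6,"ib":72},[0,36,40],{"lhv":59,"n":4,"q":94,"wi":81},70,{"j":26,"jl":11}]}
After op 3 (replace /z/4/jl 62): {"c":{"hpo":{"g":18,"iif":32,"u":1},"j":[3,68,55,92,44],"sd":{"jia":55,"q":48,"rdb":24,"vm":83},"yj":{"h":87,"jt":60,"o":47}},"s":{"l":{"bb":10,"jt":17,"p":32},"rf":{"d":30,"j":82}},"tk":{"kf":{"c":98,"ggr":52,"nej":67},"pb":{"gzf":35,"iqt":33},"pz":[29,99,0],"ta":[79,77,50,94,93]},"z":[{"d":6,"ib":72},[0,36,40],{"lhv":59,"n":4,"q":94,"wi":81},70,{"j":26,"jl":62}]}
After op 4 (replace /c/yj 59): {"c":{"hpo":{"g":18,"iif":32,"u":1},"j":[3,68,55,92,44],"sd":{"jia":55,"q":48,"rdb":24,"vm":83},"yj":59},"s":{"l":{"bb":10,"jt":17,"p":32},"rf":{"d":30,"j":82}},"tk":{"kf":{"c":98,"ggr":52,"nej":67},"pb":{"gzf":35,"iqt":33},"pz":[29,99,0],"ta":[79,77,50,94,93]},"z":[{"d":6,"ib":72},[0,36,40],{"lhv":59,"n":4,"q":94,"wi":81},70,{"j":26,"jl":62}]}
After op 5 (replace /tk/kf 18): {"c":{"hpo":{"g":18,"iif":32,"u":1},"j":[3,68,55,92,44],"sd":{"jia":55,"q":48,"rdb":24,"vm":83},"yj":59},"s":{"l":{"bb":10,"jt":17,"p":32},"rf":{"d":30,"j":82}},"tk":{"kf":18,"pb":{"gzf":35,"iqt":33},"pz":[29,99,0],"ta":[79,77,50,94,93]},"z":[{"d":6,"ib":72},[0,36,40],{"lhv":59,"n":4,"q":94,"wi":81},70,{"j":26,"jl":62}]}
After op 6 (add /c/j/1 63): {"c":{"hpo":{"g":18,"iif":32,"u":1},"j":[3,63,68,55,92,44],"sd":{"jia":55,"q":48,"rdb":24,"vm":83},"yj":59},"s":{"l":{"bb":10,"jt":17,"p":32},"rf":{"d":30,"j":82}},"tk":{"kf":18,"pb":{"gzf":35,"iqt":33},"pz":[29,99,0],"ta":[79,77,50,94,93]},"z":[{"d":6,"ib":72},[0,36,40],{"lhv":59,"n":4,"q":94,"wi":81},70,{"j":26,"jl":62}]}
After op 7 (add /z/1/3 20): {"c":{"hpo":{"g":18,"iif":32,"u":1},"j":[3,63,68,55,92,44],"sd":{"jia":55,"q":48,"rdb":24,"vm":83},"yj":59},"s":{"l":{"bb":10,"jt":17,"p":32},"rf":{"d":30,"j":82}},"tk":{"kf":18,"pb":{"gzf":35,"iqt":33},"pz":[29,99,0],"ta":[79,77,50,94,93]},"z":[{"d":6,"ib":72},[0,36,40,20],{"lhv":59,"n":4,"q":94,"wi":81},70,{"j":26,"jl":62}]}
After op 8 (replace /z/2 56): {"c":{"hpo":{"g":18,"iif":32,"u":1},"j":[3,63,68,55,92,44],"sd":{"jia":55,"q":48,"rdb":24,"vm":83},"yj":59},"s":{"l":{"bb":10,"jt":17,"p":32},"rf":{"d":30,"j":82}},"tk":{"kf":18,"pb":{"gzf":35,"iqt":33},"pz":[29,99,0],"ta":[79,77,50,94,93]},"z":[{"d":6,"ib":72},[0,36,40,20],56,70,{"j":26,"jl":62}]}
After op 9 (add /z/4/j 11): {"c":{"hpo":{"g":18,"iif":32,"u":1},"j":[3,63,68,55,92,44],"sd":{"jia":55,"q":48,"rdb":24,"vm":83},"yj":59},"s":{"l":{"bb":10,"jt":17,"p":32},"rf":{"d":30,"j":82}},"tk":{"kf":18,"pb":{"gzf":35,"iqt":33},"pz":[29,99,0],"ta":[79,77,50,94,93]},"z":[{"d":6,"ib":72},[0,36,40,20],56,70,{"j":11,"jl":62}]}
After op 10 (replace /z/1/2 65): {"c":{"hpo":{"g":18,"iif":32,"u":1},"j":[3,63,68,55,92,44],"sd":{"jia":55,"q":48,"rdb":24,"vm":83},"yj":59},"s":{"l":{"bb":10,"jt":17,"p":32},"rf":{"d":30,"j":82}},"tk":{"kf":18,"pb":{"gzf":35,"iqt":33},"pz":[29,99,0],"ta":[79,77,50,94,93]},"z":[{"d":6,"ib":72},[0,36,65,20],56,70,{"j":11,"jl":62}]}
Size at path /s/rf: 2

Answer: 2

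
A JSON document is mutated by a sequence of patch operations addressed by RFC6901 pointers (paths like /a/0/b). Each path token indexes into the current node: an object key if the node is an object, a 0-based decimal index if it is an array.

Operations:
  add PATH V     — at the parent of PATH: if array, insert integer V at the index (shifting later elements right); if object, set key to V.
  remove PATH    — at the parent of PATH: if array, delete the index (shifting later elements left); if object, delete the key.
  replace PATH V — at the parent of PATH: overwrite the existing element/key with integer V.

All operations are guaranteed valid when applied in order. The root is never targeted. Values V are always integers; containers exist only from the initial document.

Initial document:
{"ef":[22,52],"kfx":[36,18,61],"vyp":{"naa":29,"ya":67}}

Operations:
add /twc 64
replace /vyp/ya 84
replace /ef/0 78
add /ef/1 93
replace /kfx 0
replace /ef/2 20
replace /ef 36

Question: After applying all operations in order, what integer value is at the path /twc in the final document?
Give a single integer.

Answer: 64

Derivation:
After op 1 (add /twc 64): {"ef":[22,52],"kfx":[36,18,61],"twc":64,"vyp":{"naa":29,"ya":67}}
After op 2 (replace /vyp/ya 84): {"ef":[22,52],"kfx":[36,18,61],"twc":64,"vyp":{"naa":29,"ya":84}}
After op 3 (replace /ef/0 78): {"ef":[78,52],"kfx":[36,18,61],"twc":64,"vyp":{"naa":29,"ya":84}}
After op 4 (add /ef/1 93): {"ef":[78,93,52],"kfx":[36,18,61],"twc":64,"vyp":{"naa":29,"ya":84}}
After op 5 (replace /kfx 0): {"ef":[78,93,52],"kfx":0,"twc":64,"vyp":{"naa":29,"ya":84}}
After op 6 (replace /ef/2 20): {"ef":[78,93,20],"kfx":0,"twc":64,"vyp":{"naa":29,"ya":84}}
After op 7 (replace /ef 36): {"ef":36,"kfx":0,"twc":64,"vyp":{"naa":29,"ya":84}}
Value at /twc: 64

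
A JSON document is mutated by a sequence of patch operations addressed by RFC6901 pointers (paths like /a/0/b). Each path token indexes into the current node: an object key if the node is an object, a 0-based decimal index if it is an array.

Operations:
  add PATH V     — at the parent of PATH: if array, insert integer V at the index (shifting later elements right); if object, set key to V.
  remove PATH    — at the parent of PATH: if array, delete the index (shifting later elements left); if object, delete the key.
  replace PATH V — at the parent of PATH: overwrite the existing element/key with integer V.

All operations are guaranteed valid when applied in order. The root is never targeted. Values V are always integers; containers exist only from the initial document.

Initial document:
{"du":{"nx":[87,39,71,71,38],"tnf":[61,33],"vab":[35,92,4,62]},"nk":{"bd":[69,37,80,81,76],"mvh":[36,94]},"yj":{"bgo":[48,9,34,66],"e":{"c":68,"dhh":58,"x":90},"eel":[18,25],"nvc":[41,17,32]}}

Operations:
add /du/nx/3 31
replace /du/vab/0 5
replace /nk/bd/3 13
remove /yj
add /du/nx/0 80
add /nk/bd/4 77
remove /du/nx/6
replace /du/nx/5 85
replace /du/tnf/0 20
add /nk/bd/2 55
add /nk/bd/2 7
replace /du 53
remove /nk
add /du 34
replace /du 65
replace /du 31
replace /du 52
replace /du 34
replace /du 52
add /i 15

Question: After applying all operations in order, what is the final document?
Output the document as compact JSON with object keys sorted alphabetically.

Answer: {"du":52,"i":15}

Derivation:
After op 1 (add /du/nx/3 31): {"du":{"nx":[87,39,71,31,71,38],"tnf":[61,33],"vab":[35,92,4,62]},"nk":{"bd":[69,37,80,81,76],"mvh":[36,94]},"yj":{"bgo":[48,9,34,66],"e":{"c":68,"dhh":58,"x":90},"eel":[18,25],"nvc":[41,17,32]}}
After op 2 (replace /du/vab/0 5): {"du":{"nx":[87,39,71,31,71,38],"tnf":[61,33],"vab":[5,92,4,62]},"nk":{"bd":[69,37,80,81,76],"mvh":[36,94]},"yj":{"bgo":[48,9,34,66],"e":{"c":68,"dhh":58,"x":90},"eel":[18,25],"nvc":[41,17,32]}}
After op 3 (replace /nk/bd/3 13): {"du":{"nx":[87,39,71,31,71,38],"tnf":[61,33],"vab":[5,92,4,62]},"nk":{"bd":[69,37,80,13,76],"mvh":[36,94]},"yj":{"bgo":[48,9,34,66],"e":{"c":68,"dhh":58,"x":90},"eel":[18,25],"nvc":[41,17,32]}}
After op 4 (remove /yj): {"du":{"nx":[87,39,71,31,71,38],"tnf":[61,33],"vab":[5,92,4,62]},"nk":{"bd":[69,37,80,13,76],"mvh":[36,94]}}
After op 5 (add /du/nx/0 80): {"du":{"nx":[80,87,39,71,31,71,38],"tnf":[61,33],"vab":[5,92,4,62]},"nk":{"bd":[69,37,80,13,76],"mvh":[36,94]}}
After op 6 (add /nk/bd/4 77): {"du":{"nx":[80,87,39,71,31,71,38],"tnf":[61,33],"vab":[5,92,4,62]},"nk":{"bd":[69,37,80,13,77,76],"mvh":[36,94]}}
After op 7 (remove /du/nx/6): {"du":{"nx":[80,87,39,71,31,71],"tnf":[61,33],"vab":[5,92,4,62]},"nk":{"bd":[69,37,80,13,77,76],"mvh":[36,94]}}
After op 8 (replace /du/nx/5 85): {"du":{"nx":[80,87,39,71,31,85],"tnf":[61,33],"vab":[5,92,4,62]},"nk":{"bd":[69,37,80,13,77,76],"mvh":[36,94]}}
After op 9 (replace /du/tnf/0 20): {"du":{"nx":[80,87,39,71,31,85],"tnf":[20,33],"vab":[5,92,4,62]},"nk":{"bd":[69,37,80,13,77,76],"mvh":[36,94]}}
After op 10 (add /nk/bd/2 55): {"du":{"nx":[80,87,39,71,31,85],"tnf":[20,33],"vab":[5,92,4,62]},"nk":{"bd":[69,37,55,80,13,77,76],"mvh":[36,94]}}
After op 11 (add /nk/bd/2 7): {"du":{"nx":[80,87,39,71,31,85],"tnf":[20,33],"vab":[5,92,4,62]},"nk":{"bd":[69,37,7,55,80,13,77,76],"mvh":[36,94]}}
After op 12 (replace /du 53): {"du":53,"nk":{"bd":[69,37,7,55,80,13,77,76],"mvh":[36,94]}}
After op 13 (remove /nk): {"du":53}
After op 14 (add /du 34): {"du":34}
After op 15 (replace /du 65): {"du":65}
After op 16 (replace /du 31): {"du":31}
After op 17 (replace /du 52): {"du":52}
After op 18 (replace /du 34): {"du":34}
After op 19 (replace /du 52): {"du":52}
After op 20 (add /i 15): {"du":52,"i":15}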